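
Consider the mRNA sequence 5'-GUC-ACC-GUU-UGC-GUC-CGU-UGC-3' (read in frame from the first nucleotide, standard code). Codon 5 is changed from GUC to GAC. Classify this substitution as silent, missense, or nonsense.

Position 14 falls in codon 5: GUC → Val.
After the substitution the codon is GAC → Asp.
Val ≠ Asp, so this is a missense mutation.

missense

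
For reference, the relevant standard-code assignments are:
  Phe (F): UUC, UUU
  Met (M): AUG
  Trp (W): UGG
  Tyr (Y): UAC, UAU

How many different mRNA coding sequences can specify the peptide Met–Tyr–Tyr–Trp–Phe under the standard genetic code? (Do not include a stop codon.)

8

Met: 1 codon.
Tyr: 2 codons.
Tyr: 2 codons.
Trp: 1 codon.
Phe: 2 codons.
1 × 2 × 2 × 1 × 2 = 8.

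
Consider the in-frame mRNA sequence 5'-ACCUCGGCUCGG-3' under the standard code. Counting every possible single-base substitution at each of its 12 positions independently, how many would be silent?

13

Codon 1 (ACC, Thr): 3 synonymous substitutions.
Codon 2 (UCG, Ser): 3 synonymous substitutions.
Codon 3 (GCU, Ala): 3 synonymous substitutions.
Codon 4 (CGG, Arg): 4 synonymous substitutions.
Total: 3 + 3 + 3 + 4 = 13.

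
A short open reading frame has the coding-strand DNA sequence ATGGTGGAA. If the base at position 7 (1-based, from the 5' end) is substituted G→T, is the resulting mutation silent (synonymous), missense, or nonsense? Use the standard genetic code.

nonsense

Position 7 falls in codon 3: GAA → Glu.
After the substitution the codon is TAA → Stop.
The new codon is a stop codon, so this is a nonsense mutation.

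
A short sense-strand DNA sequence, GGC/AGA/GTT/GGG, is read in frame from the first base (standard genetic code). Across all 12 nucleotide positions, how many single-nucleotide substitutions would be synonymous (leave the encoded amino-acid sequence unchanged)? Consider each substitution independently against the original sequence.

11

Codon 1 (GGC, Gly): 3 synonymous substitutions.
Codon 2 (AGA, Arg): 2 synonymous substitutions.
Codon 3 (GTT, Val): 3 synonymous substitutions.
Codon 4 (GGG, Gly): 3 synonymous substitutions.
Total: 3 + 2 + 3 + 3 = 11.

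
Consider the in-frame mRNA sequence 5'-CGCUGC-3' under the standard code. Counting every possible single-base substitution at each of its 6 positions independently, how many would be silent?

4

Codon 1 (CGC, Arg): 3 synonymous substitutions.
Codon 2 (UGC, Cys): 1 synonymous substitution.
Total: 3 + 1 = 4.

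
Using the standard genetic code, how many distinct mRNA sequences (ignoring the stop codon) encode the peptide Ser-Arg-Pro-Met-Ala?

576

Ser: 6 codons.
Arg: 6 codons.
Pro: 4 codons.
Met: 1 codon.
Ala: 4 codons.
6 × 6 × 4 × 1 × 4 = 576.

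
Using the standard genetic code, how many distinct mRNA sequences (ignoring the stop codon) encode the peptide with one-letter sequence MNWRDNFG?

384

Met: 1 codon.
Asn: 2 codons.
Trp: 1 codon.
Arg: 6 codons.
Asp: 2 codons.
Asn: 2 codons.
Phe: 2 codons.
Gly: 4 codons.
1 × 2 × 1 × 6 × 2 × 2 × 2 × 4 = 384.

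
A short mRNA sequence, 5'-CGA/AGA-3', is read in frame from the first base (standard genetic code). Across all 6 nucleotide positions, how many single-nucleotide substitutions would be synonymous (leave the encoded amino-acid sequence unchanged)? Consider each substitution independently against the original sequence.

6

Codon 1 (CGA, Arg): 4 synonymous substitutions.
Codon 2 (AGA, Arg): 2 synonymous substitutions.
Total: 4 + 2 = 6.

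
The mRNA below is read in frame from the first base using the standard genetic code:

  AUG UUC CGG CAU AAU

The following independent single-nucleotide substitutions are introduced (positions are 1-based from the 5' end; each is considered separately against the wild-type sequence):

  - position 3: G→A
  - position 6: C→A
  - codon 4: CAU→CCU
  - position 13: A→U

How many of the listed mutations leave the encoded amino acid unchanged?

Codon 1: AUG (Met) → AUA (Ile) — missense.
Codon 2: UUC (Phe) → UUA (Leu) — missense.
Codon 4: CAU (His) → CCU (Pro) — missense.
Codon 5: AAU (Asn) → UAU (Tyr) — missense.
Synonymous: 0 of 4.

0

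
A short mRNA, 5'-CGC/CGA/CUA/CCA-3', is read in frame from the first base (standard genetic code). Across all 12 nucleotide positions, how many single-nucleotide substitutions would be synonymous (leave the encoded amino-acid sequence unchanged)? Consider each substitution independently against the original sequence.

14

Codon 1 (CGC, Arg): 3 synonymous substitutions.
Codon 2 (CGA, Arg): 4 synonymous substitutions.
Codon 3 (CUA, Leu): 4 synonymous substitutions.
Codon 4 (CCA, Pro): 3 synonymous substitutions.
Total: 3 + 4 + 4 + 3 = 14.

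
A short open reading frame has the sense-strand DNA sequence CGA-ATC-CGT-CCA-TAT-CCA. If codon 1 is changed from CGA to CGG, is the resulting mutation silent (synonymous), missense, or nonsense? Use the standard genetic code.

Position 3 falls in codon 1: CGA → Arg.
After the substitution the codon is CGG → Arg.
Both encode Arg, so the change is synonymous.

silent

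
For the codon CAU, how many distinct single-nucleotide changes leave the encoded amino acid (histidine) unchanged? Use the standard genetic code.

Position 1: none → 0 synonymous.
Position 2: none → 0 synonymous.
Position 3: CAC → 1 synonymous.
Total: 0 + 0 + 1 = 1.

1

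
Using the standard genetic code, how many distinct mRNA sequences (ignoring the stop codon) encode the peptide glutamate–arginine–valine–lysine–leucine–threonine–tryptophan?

2304

Glu: 2 codons.
Arg: 6 codons.
Val: 4 codons.
Lys: 2 codons.
Leu: 6 codons.
Thr: 4 codons.
Trp: 1 codon.
2 × 6 × 4 × 2 × 6 × 4 × 1 = 2304.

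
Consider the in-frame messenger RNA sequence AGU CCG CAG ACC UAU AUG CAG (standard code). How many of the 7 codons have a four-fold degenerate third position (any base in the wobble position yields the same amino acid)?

Codon 1 AGU (Ser): third position 2-fold.
Codon 2 CCG (Pro): third position 4-fold.
Codon 3 CAG (Gln): third position 2-fold.
Codon 4 ACC (Thr): third position 4-fold.
Codon 5 UAU (Tyr): third position 2-fold.
Codon 6 AUG (Met): third position 1-fold.
Codon 7 CAG (Gln): third position 2-fold.
Four-fold degenerate third positions: 2.

2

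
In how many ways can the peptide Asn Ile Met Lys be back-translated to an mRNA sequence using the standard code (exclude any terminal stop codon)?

12

Asn: 2 codons.
Ile: 3 codons.
Met: 1 codon.
Lys: 2 codons.
2 × 3 × 1 × 2 = 12.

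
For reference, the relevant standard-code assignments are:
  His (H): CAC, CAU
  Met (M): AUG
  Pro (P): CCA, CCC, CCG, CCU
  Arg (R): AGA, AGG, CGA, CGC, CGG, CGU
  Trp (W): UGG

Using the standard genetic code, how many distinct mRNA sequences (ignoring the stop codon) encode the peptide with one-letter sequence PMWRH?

Pro: 4 codons.
Met: 1 codon.
Trp: 1 codon.
Arg: 6 codons.
His: 2 codons.
4 × 1 × 1 × 6 × 2 = 48.

48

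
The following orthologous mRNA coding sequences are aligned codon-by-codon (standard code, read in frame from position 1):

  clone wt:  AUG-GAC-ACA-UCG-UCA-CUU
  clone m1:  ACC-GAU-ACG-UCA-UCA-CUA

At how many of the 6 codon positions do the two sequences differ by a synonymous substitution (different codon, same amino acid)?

Codon 1: AUG Met / ACC Thr — nonsynonymous.
Codon 2: GAC Asp / GAU Asp — synonymous.
Codon 3: ACA Thr / ACG Thr — synonymous.
Codon 4: UCG Ser / UCA Ser — synonymous.
Codon 5: UCA Ser / UCA Ser — identical.
Codon 6: CUU Leu / CUA Leu — synonymous.
Synonymous differences: 4.

4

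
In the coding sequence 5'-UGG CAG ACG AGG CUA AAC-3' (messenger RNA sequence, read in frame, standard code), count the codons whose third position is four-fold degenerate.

Codon 1 UGG (Trp): third position 1-fold.
Codon 2 CAG (Gln): third position 2-fold.
Codon 3 ACG (Thr): third position 4-fold.
Codon 4 AGG (Arg): third position 2-fold.
Codon 5 CUA (Leu): third position 4-fold.
Codon 6 AAC (Asn): third position 2-fold.
Four-fold degenerate third positions: 2.

2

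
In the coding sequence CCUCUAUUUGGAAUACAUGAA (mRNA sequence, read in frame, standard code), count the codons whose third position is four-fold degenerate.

3

Codon 1 CCU (Pro): third position 4-fold.
Codon 2 CUA (Leu): third position 4-fold.
Codon 3 UUU (Phe): third position 2-fold.
Codon 4 GGA (Gly): third position 4-fold.
Codon 5 AUA (Ile): third position 3-fold.
Codon 6 CAU (His): third position 2-fold.
Codon 7 GAA (Glu): third position 2-fold.
Four-fold degenerate third positions: 3.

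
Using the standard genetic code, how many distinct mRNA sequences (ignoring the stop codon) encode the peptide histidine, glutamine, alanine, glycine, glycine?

256

His: 2 codons.
Gln: 2 codons.
Ala: 4 codons.
Gly: 4 codons.
Gly: 4 codons.
2 × 2 × 4 × 4 × 4 = 256.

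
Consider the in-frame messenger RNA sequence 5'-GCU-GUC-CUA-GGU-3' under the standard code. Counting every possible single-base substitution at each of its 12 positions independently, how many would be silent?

13

Codon 1 (GCU, Ala): 3 synonymous substitutions.
Codon 2 (GUC, Val): 3 synonymous substitutions.
Codon 3 (CUA, Leu): 4 synonymous substitutions.
Codon 4 (GGU, Gly): 3 synonymous substitutions.
Total: 3 + 3 + 4 + 3 = 13.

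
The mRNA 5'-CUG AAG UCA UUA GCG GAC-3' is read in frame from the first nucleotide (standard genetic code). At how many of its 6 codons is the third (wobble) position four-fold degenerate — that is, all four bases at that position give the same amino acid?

Codon 1 CUG (Leu): third position 4-fold.
Codon 2 AAG (Lys): third position 2-fold.
Codon 3 UCA (Ser): third position 4-fold.
Codon 4 UUA (Leu): third position 2-fold.
Codon 5 GCG (Ala): third position 4-fold.
Codon 6 GAC (Asp): third position 2-fold.
Four-fold degenerate third positions: 3.

3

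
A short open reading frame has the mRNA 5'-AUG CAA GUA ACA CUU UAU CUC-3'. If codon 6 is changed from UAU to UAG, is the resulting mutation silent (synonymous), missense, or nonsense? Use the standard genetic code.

Position 18 falls in codon 6: UAU → Tyr.
After the substitution the codon is UAG → Stop.
The new codon is a stop codon, so this is a nonsense mutation.

nonsense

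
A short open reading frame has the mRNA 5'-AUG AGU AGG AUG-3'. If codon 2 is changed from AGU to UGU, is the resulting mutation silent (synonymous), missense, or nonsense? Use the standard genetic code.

missense

Position 4 falls in codon 2: AGU → Ser.
After the substitution the codon is UGU → Cys.
Ser ≠ Cys, so this is a missense mutation.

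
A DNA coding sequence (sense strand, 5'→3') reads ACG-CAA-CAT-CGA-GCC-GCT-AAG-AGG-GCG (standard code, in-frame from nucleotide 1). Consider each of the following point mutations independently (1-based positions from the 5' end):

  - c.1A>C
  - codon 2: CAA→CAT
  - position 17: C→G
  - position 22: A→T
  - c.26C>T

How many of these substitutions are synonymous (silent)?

0

Codon 1: ACG (Thr) → CCG (Pro) — missense.
Codon 2: CAA (Gln) → CAT (His) — missense.
Codon 6: GCT (Ala) → GGT (Gly) — missense.
Codon 8: AGG (Arg) → TGG (Trp) — missense.
Codon 9: GCG (Ala) → GTG (Val) — missense.
Synonymous: 0 of 5.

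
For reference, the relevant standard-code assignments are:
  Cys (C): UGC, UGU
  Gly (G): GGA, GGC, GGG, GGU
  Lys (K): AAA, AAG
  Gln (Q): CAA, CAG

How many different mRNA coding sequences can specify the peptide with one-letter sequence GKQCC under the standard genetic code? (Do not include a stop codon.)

64

Gly: 4 codons.
Lys: 2 codons.
Gln: 2 codons.
Cys: 2 codons.
Cys: 2 codons.
4 × 2 × 2 × 2 × 2 = 64.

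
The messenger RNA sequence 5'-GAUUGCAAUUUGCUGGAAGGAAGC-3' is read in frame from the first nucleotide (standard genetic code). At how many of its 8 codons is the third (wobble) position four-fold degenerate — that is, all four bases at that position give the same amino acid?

2

Codon 1 GAU (Asp): third position 2-fold.
Codon 2 UGC (Cys): third position 2-fold.
Codon 3 AAU (Asn): third position 2-fold.
Codon 4 UUG (Leu): third position 2-fold.
Codon 5 CUG (Leu): third position 4-fold.
Codon 6 GAA (Glu): third position 2-fold.
Codon 7 GGA (Gly): third position 4-fold.
Codon 8 AGC (Ser): third position 2-fold.
Four-fold degenerate third positions: 2.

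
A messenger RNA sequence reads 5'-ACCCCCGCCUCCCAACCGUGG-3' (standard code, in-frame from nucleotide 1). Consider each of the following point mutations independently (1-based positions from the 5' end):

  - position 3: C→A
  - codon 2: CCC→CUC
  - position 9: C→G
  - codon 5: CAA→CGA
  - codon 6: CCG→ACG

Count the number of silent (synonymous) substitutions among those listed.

Codon 1: ACC (Thr) → ACA (Thr) — synonymous.
Codon 2: CCC (Pro) → CUC (Leu) — missense.
Codon 3: GCC (Ala) → GCG (Ala) — synonymous.
Codon 5: CAA (Gln) → CGA (Arg) — missense.
Codon 6: CCG (Pro) → ACG (Thr) — missense.
Synonymous: 2 of 5.

2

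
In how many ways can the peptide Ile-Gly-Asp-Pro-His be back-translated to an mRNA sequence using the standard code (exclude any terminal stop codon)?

Ile: 3 codons.
Gly: 4 codons.
Asp: 2 codons.
Pro: 4 codons.
His: 2 codons.
3 × 4 × 2 × 4 × 2 = 192.

192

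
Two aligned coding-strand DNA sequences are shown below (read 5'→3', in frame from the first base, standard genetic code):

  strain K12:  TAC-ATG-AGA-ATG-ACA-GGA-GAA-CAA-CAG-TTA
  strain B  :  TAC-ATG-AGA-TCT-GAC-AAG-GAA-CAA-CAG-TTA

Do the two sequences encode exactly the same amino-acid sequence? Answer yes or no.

no

Codon 1: TAC Tyr / TAC Tyr — identical.
Codon 2: ATG Met / ATG Met — identical.
Codon 3: AGA Arg / AGA Arg — identical.
Codon 4: ATG Met / TCT Ser — nonsynonymous.
Codon 5: ACA Thr / GAC Asp — nonsynonymous.
Codon 6: GGA Gly / AAG Lys — nonsynonymous.
Codon 7: GAA Glu / GAA Glu — identical.
Codon 8: CAA Gln / CAA Gln — identical.
Codon 9: CAG Gln / CAG Gln — identical.
Codon 10: TTA Leu / TTA Leu — identical.
Nonsynonymous differences: 3 → different protein.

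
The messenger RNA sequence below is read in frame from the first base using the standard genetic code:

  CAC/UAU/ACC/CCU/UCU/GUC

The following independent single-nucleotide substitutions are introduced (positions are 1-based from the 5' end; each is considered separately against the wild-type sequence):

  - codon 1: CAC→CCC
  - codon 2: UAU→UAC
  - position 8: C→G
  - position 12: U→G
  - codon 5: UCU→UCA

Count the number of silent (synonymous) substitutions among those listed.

3

Codon 1: CAC (His) → CCC (Pro) — missense.
Codon 2: UAU (Tyr) → UAC (Tyr) — synonymous.
Codon 3: ACC (Thr) → AGC (Ser) — missense.
Codon 4: CCU (Pro) → CCG (Pro) — synonymous.
Codon 5: UCU (Ser) → UCA (Ser) — synonymous.
Synonymous: 3 of 5.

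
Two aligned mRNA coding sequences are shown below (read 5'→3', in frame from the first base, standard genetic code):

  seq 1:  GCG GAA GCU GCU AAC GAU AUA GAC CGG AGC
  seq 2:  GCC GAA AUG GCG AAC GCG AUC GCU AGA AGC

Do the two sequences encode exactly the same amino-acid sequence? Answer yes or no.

no

Codon 1: GCG Ala / GCC Ala — synonymous.
Codon 2: GAA Glu / GAA Glu — identical.
Codon 3: GCU Ala / AUG Met — nonsynonymous.
Codon 4: GCU Ala / GCG Ala — synonymous.
Codon 5: AAC Asn / AAC Asn — identical.
Codon 6: GAU Asp / GCG Ala — nonsynonymous.
Codon 7: AUA Ile / AUC Ile — synonymous.
Codon 8: GAC Asp / GCU Ala — nonsynonymous.
Codon 9: CGG Arg / AGA Arg — synonymous.
Codon 10: AGC Ser / AGC Ser — identical.
Nonsynonymous differences: 3 → different protein.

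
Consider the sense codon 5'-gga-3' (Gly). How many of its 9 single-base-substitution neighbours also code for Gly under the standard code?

3

Position 1: none → 0 synonymous.
Position 2: none → 0 synonymous.
Position 3: GGU, GGC, GGG → 3 synonymous.
Total: 0 + 0 + 3 = 3.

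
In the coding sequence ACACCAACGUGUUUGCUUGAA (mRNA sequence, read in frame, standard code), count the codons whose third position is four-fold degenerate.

Codon 1 ACA (Thr): third position 4-fold.
Codon 2 CCA (Pro): third position 4-fold.
Codon 3 ACG (Thr): third position 4-fold.
Codon 4 UGU (Cys): third position 2-fold.
Codon 5 UUG (Leu): third position 2-fold.
Codon 6 CUU (Leu): third position 4-fold.
Codon 7 GAA (Glu): third position 2-fold.
Four-fold degenerate third positions: 4.

4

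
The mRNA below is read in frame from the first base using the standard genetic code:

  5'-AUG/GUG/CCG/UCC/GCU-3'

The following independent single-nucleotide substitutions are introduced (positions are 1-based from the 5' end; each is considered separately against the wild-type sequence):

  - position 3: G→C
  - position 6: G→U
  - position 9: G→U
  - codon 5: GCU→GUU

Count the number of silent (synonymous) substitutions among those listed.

2

Codon 1: AUG (Met) → AUC (Ile) — missense.
Codon 2: GUG (Val) → GUU (Val) — synonymous.
Codon 3: CCG (Pro) → CCU (Pro) — synonymous.
Codon 5: GCU (Ala) → GUU (Val) — missense.
Synonymous: 2 of 4.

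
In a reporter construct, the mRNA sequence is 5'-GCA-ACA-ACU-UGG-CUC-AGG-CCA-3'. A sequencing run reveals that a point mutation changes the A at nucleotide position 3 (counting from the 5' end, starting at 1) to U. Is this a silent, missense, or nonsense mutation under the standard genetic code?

silent

Position 3 falls in codon 1: GCA → Ala.
After the substitution the codon is GCU → Ala.
Both encode Ala, so the change is synonymous.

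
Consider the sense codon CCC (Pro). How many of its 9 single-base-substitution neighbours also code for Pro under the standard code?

3

Position 1: none → 0 synonymous.
Position 2: none → 0 synonymous.
Position 3: CCU, CCA, CCG → 3 synonymous.
Total: 0 + 0 + 3 = 3.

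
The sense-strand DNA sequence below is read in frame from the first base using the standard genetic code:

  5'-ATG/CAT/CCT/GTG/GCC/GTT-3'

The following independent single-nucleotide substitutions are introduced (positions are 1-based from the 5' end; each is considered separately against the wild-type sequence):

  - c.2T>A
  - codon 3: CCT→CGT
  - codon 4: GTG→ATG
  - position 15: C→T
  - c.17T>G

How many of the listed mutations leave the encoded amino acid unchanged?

1

Codon 1: ATG (Met) → AAG (Lys) — missense.
Codon 3: CCT (Pro) → CGT (Arg) — missense.
Codon 4: GTG (Val) → ATG (Met) — missense.
Codon 5: GCC (Ala) → GCT (Ala) — synonymous.
Codon 6: GTT (Val) → GGT (Gly) — missense.
Synonymous: 1 of 5.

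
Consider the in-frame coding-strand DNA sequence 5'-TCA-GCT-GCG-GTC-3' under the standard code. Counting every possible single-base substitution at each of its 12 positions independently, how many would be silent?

Codon 1 (TCA, Ser): 3 synonymous substitutions.
Codon 2 (GCT, Ala): 3 synonymous substitutions.
Codon 3 (GCG, Ala): 3 synonymous substitutions.
Codon 4 (GTC, Val): 3 synonymous substitutions.
Total: 3 + 3 + 3 + 3 = 12.

12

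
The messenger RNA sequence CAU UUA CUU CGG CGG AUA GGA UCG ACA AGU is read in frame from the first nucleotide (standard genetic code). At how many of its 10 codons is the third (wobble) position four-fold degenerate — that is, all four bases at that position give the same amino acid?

6

Codon 1 CAU (His): third position 2-fold.
Codon 2 UUA (Leu): third position 2-fold.
Codon 3 CUU (Leu): third position 4-fold.
Codon 4 CGG (Arg): third position 4-fold.
Codon 5 CGG (Arg): third position 4-fold.
Codon 6 AUA (Ile): third position 3-fold.
Codon 7 GGA (Gly): third position 4-fold.
Codon 8 UCG (Ser): third position 4-fold.
Codon 9 ACA (Thr): third position 4-fold.
Codon 10 AGU (Ser): third position 2-fold.
Four-fold degenerate third positions: 6.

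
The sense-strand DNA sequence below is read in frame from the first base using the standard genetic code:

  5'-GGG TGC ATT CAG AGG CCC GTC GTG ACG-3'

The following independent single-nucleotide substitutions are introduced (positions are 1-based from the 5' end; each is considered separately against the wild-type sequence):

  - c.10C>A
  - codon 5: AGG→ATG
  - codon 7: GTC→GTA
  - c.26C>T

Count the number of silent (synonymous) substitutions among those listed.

Codon 4: CAG (Gln) → AAG (Lys) — missense.
Codon 5: AGG (Arg) → ATG (Met) — missense.
Codon 7: GTC (Val) → GTA (Val) — synonymous.
Codon 9: ACG (Thr) → ATG (Met) — missense.
Synonymous: 1 of 4.

1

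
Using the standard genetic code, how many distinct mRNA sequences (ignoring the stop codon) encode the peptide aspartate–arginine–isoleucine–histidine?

Asp: 2 codons.
Arg: 6 codons.
Ile: 3 codons.
His: 2 codons.
2 × 6 × 3 × 2 = 72.

72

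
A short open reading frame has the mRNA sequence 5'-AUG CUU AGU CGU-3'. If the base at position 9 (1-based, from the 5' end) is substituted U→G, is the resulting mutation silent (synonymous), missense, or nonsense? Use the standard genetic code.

missense

Position 9 falls in codon 3: AGU → Ser.
After the substitution the codon is AGG → Arg.
Ser ≠ Arg, so this is a missense mutation.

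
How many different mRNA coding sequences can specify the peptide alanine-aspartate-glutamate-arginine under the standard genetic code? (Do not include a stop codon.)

96

Ala: 4 codons.
Asp: 2 codons.
Glu: 2 codons.
Arg: 6 codons.
4 × 2 × 2 × 6 = 96.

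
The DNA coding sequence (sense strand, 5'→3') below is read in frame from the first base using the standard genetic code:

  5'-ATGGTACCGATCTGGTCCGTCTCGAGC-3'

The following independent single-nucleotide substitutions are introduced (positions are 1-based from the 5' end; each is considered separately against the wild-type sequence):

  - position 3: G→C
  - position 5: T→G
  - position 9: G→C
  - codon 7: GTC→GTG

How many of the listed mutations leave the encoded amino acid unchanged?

2

Codon 1: ATG (Met) → ATC (Ile) — missense.
Codon 2: GTA (Val) → GGA (Gly) — missense.
Codon 3: CCG (Pro) → CCC (Pro) — synonymous.
Codon 7: GTC (Val) → GTG (Val) — synonymous.
Synonymous: 2 of 4.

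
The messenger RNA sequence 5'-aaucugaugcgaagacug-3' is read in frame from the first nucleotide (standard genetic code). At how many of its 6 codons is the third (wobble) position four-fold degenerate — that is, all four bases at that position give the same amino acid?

3

Codon 1 AAU (Asn): third position 2-fold.
Codon 2 CUG (Leu): third position 4-fold.
Codon 3 AUG (Met): third position 1-fold.
Codon 4 CGA (Arg): third position 4-fold.
Codon 5 AGA (Arg): third position 2-fold.
Codon 6 CUG (Leu): third position 4-fold.
Four-fold degenerate third positions: 3.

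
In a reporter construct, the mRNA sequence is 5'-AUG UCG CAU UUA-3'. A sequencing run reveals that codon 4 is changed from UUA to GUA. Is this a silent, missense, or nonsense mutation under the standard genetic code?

missense

Position 10 falls in codon 4: UUA → Leu.
After the substitution the codon is GUA → Val.
Leu ≠ Val, so this is a missense mutation.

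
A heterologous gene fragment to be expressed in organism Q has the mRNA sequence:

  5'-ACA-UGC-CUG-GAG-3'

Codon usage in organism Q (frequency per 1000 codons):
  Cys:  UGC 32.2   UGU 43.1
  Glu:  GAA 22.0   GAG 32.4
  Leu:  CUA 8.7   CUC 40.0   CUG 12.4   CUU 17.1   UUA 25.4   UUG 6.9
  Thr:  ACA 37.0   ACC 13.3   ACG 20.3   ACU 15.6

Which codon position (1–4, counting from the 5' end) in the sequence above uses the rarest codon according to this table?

Codon 1 ACA (Thr): 37.0 per 1000.
Codon 2 UGC (Cys): 32.2 per 1000.
Codon 3 CUG (Leu): 12.4 per 1000.
Codon 4 GAG (Glu): 32.4 per 1000.
Lowest frequency is 12.4 at codon 3.

3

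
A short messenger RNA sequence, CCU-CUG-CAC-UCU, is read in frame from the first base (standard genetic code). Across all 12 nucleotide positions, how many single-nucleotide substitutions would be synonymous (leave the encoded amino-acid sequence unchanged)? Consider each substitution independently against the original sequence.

Codon 1 (CCU, Pro): 3 synonymous substitutions.
Codon 2 (CUG, Leu): 4 synonymous substitutions.
Codon 3 (CAC, His): 1 synonymous substitution.
Codon 4 (UCU, Ser): 3 synonymous substitutions.
Total: 3 + 4 + 1 + 3 = 11.

11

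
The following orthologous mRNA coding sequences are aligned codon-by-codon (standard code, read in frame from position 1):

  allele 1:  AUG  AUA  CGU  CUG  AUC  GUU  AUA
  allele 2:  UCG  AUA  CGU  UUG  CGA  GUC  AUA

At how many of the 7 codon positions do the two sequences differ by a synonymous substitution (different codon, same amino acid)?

Codon 1: AUG Met / UCG Ser — nonsynonymous.
Codon 2: AUA Ile / AUA Ile — identical.
Codon 3: CGU Arg / CGU Arg — identical.
Codon 4: CUG Leu / UUG Leu — synonymous.
Codon 5: AUC Ile / CGA Arg — nonsynonymous.
Codon 6: GUU Val / GUC Val — synonymous.
Codon 7: AUA Ile / AUA Ile — identical.
Synonymous differences: 2.

2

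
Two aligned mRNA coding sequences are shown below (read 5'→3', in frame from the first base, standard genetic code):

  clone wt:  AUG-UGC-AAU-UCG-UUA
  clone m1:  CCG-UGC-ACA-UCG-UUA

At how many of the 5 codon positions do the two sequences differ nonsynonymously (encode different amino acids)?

2

Codon 1: AUG Met / CCG Pro — nonsynonymous.
Codon 2: UGC Cys / UGC Cys — identical.
Codon 3: AAU Asn / ACA Thr — nonsynonymous.
Codon 4: UCG Ser / UCG Ser — identical.
Codon 5: UUA Leu / UUA Leu — identical.
Nonsynonymous differences: 2.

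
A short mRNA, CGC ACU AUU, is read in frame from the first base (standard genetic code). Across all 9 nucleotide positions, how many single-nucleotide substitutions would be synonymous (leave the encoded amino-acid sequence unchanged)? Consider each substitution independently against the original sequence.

8

Codon 1 (CGC, Arg): 3 synonymous substitutions.
Codon 2 (ACU, Thr): 3 synonymous substitutions.
Codon 3 (AUU, Ile): 2 synonymous substitutions.
Total: 3 + 3 + 2 = 8.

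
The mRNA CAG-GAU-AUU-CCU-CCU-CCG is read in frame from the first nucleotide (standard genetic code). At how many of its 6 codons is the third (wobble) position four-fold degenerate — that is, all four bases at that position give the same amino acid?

Codon 1 CAG (Gln): third position 2-fold.
Codon 2 GAU (Asp): third position 2-fold.
Codon 3 AUU (Ile): third position 3-fold.
Codon 4 CCU (Pro): third position 4-fold.
Codon 5 CCU (Pro): third position 4-fold.
Codon 6 CCG (Pro): third position 4-fold.
Four-fold degenerate third positions: 3.

3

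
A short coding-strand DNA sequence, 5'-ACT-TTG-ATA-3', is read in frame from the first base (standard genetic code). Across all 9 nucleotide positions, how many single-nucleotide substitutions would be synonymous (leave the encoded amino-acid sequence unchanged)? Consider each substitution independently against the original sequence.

7

Codon 1 (ACT, Thr): 3 synonymous substitutions.
Codon 2 (TTG, Leu): 2 synonymous substitutions.
Codon 3 (ATA, Ile): 2 synonymous substitutions.
Total: 3 + 2 + 2 = 7.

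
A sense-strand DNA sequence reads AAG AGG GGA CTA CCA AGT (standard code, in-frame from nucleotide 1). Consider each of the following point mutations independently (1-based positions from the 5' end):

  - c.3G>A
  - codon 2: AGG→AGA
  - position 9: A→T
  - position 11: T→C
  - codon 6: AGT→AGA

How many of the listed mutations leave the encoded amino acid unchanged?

Codon 1: AAG (Lys) → AAA (Lys) — synonymous.
Codon 2: AGG (Arg) → AGA (Arg) — synonymous.
Codon 3: GGA (Gly) → GGT (Gly) — synonymous.
Codon 4: CTA (Leu) → CCA (Pro) — missense.
Codon 6: AGT (Ser) → AGA (Arg) — missense.
Synonymous: 3 of 5.

3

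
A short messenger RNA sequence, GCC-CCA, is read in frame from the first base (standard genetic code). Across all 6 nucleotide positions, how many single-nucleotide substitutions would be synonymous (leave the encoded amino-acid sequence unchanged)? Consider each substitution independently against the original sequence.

6

Codon 1 (GCC, Ala): 3 synonymous substitutions.
Codon 2 (CCA, Pro): 3 synonymous substitutions.
Total: 3 + 3 = 6.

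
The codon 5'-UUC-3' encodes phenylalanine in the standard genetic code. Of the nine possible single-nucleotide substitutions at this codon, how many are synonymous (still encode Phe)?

Position 1: none → 0 synonymous.
Position 2: none → 0 synonymous.
Position 3: UUU → 1 synonymous.
Total: 0 + 0 + 1 = 1.

1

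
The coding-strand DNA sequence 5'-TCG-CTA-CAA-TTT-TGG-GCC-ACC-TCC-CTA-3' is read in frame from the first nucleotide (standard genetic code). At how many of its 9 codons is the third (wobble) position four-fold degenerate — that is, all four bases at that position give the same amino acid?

Codon 1 TCG (Ser): third position 4-fold.
Codon 2 CTA (Leu): third position 4-fold.
Codon 3 CAA (Gln): third position 2-fold.
Codon 4 TTT (Phe): third position 2-fold.
Codon 5 TGG (Trp): third position 1-fold.
Codon 6 GCC (Ala): third position 4-fold.
Codon 7 ACC (Thr): third position 4-fold.
Codon 8 TCC (Ser): third position 4-fold.
Codon 9 CTA (Leu): third position 4-fold.
Four-fold degenerate third positions: 6.

6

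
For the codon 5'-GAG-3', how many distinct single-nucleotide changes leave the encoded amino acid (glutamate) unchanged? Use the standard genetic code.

1

Position 1: none → 0 synonymous.
Position 2: none → 0 synonymous.
Position 3: GAA → 1 synonymous.
Total: 0 + 0 + 1 = 1.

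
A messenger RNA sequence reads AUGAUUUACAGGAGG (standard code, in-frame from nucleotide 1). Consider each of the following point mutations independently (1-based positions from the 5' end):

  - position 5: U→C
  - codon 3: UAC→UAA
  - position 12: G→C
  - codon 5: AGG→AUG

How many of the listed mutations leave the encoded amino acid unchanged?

0

Codon 2: AUU (Ile) → ACU (Thr) — missense.
Codon 3: UAC (Tyr) → UAA (Stop) — nonsense.
Codon 4: AGG (Arg) → AGC (Ser) — missense.
Codon 5: AGG (Arg) → AUG (Met) — missense.
Synonymous: 0 of 4.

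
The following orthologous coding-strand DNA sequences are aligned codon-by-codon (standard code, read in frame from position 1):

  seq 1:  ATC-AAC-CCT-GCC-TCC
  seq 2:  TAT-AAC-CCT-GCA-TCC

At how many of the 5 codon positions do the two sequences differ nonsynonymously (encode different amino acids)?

1

Codon 1: ATC Ile / TAT Tyr — nonsynonymous.
Codon 2: AAC Asn / AAC Asn — identical.
Codon 3: CCT Pro / CCT Pro — identical.
Codon 4: GCC Ala / GCA Ala — synonymous.
Codon 5: TCC Ser / TCC Ser — identical.
Nonsynonymous differences: 1.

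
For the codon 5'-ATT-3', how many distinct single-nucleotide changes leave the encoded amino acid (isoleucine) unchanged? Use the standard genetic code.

2

Position 1: none → 0 synonymous.
Position 2: none → 0 synonymous.
Position 3: ATC, ATA → 2 synonymous.
Total: 0 + 0 + 2 = 2.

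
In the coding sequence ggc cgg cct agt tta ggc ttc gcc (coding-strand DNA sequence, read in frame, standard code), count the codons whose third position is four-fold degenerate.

5

Codon 1 GGC (Gly): third position 4-fold.
Codon 2 CGG (Arg): third position 4-fold.
Codon 3 CCT (Pro): third position 4-fold.
Codon 4 AGT (Ser): third position 2-fold.
Codon 5 TTA (Leu): third position 2-fold.
Codon 6 GGC (Gly): third position 4-fold.
Codon 7 TTC (Phe): third position 2-fold.
Codon 8 GCC (Ala): third position 4-fold.
Four-fold degenerate third positions: 5.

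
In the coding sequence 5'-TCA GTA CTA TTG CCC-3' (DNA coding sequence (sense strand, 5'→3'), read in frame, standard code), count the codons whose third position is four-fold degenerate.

Codon 1 TCA (Ser): third position 4-fold.
Codon 2 GTA (Val): third position 4-fold.
Codon 3 CTA (Leu): third position 4-fold.
Codon 4 TTG (Leu): third position 2-fold.
Codon 5 CCC (Pro): third position 4-fold.
Four-fold degenerate third positions: 4.

4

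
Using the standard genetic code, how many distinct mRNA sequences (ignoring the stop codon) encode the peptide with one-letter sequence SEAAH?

Ser: 6 codons.
Glu: 2 codons.
Ala: 4 codons.
Ala: 4 codons.
His: 2 codons.
6 × 2 × 4 × 4 × 2 = 384.

384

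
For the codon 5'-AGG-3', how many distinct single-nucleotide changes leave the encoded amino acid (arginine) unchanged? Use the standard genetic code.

Position 1: CGG → 1 synonymous.
Position 2: none → 0 synonymous.
Position 3: AGA → 1 synonymous.
Total: 1 + 0 + 1 = 2.

2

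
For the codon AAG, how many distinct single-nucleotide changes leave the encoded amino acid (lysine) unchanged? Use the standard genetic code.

Position 1: none → 0 synonymous.
Position 2: none → 0 synonymous.
Position 3: AAA → 1 synonymous.
Total: 0 + 0 + 1 = 1.

1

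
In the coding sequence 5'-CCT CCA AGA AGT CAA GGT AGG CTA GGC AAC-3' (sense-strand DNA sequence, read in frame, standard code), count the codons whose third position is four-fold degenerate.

Codon 1 CCT (Pro): third position 4-fold.
Codon 2 CCA (Pro): third position 4-fold.
Codon 3 AGA (Arg): third position 2-fold.
Codon 4 AGT (Ser): third position 2-fold.
Codon 5 CAA (Gln): third position 2-fold.
Codon 6 GGT (Gly): third position 4-fold.
Codon 7 AGG (Arg): third position 2-fold.
Codon 8 CTA (Leu): third position 4-fold.
Codon 9 GGC (Gly): third position 4-fold.
Codon 10 AAC (Asn): third position 2-fold.
Four-fold degenerate third positions: 5.

5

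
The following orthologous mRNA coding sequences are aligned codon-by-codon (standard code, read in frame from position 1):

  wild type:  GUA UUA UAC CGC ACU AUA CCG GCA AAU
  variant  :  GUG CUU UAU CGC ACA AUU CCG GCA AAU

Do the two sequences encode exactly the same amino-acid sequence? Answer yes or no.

yes

Codon 1: GUA Val / GUG Val — synonymous.
Codon 2: UUA Leu / CUU Leu — synonymous.
Codon 3: UAC Tyr / UAU Tyr — synonymous.
Codon 4: CGC Arg / CGC Arg — identical.
Codon 5: ACU Thr / ACA Thr — synonymous.
Codon 6: AUA Ile / AUU Ile — synonymous.
Codon 7: CCG Pro / CCG Pro — identical.
Codon 8: GCA Ala / GCA Ala — identical.
Codon 9: AAU Asn / AAU Asn — identical.
Nonsynonymous differences: 0 → same protein.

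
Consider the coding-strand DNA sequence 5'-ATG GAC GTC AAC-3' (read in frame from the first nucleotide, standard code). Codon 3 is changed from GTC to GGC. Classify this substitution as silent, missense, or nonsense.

Position 8 falls in codon 3: GTC → Val.
After the substitution the codon is GGC → Gly.
Val ≠ Gly, so this is a missense mutation.

missense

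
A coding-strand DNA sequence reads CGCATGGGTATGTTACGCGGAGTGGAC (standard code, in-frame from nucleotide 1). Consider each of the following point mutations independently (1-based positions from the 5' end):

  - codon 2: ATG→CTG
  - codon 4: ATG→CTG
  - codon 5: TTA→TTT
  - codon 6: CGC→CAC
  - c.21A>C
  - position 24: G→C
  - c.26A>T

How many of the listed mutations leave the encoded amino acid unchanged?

2

Codon 2: ATG (Met) → CTG (Leu) — missense.
Codon 4: ATG (Met) → CTG (Leu) — missense.
Codon 5: TTA (Leu) → TTT (Phe) — missense.
Codon 6: CGC (Arg) → CAC (His) — missense.
Codon 7: GGA (Gly) → GGC (Gly) — synonymous.
Codon 8: GTG (Val) → GTC (Val) — synonymous.
Codon 9: GAC (Asp) → GTC (Val) — missense.
Synonymous: 2 of 7.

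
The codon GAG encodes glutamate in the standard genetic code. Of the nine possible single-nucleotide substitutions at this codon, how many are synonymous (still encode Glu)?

Position 1: none → 0 synonymous.
Position 2: none → 0 synonymous.
Position 3: GAA → 1 synonymous.
Total: 0 + 0 + 1 = 1.

1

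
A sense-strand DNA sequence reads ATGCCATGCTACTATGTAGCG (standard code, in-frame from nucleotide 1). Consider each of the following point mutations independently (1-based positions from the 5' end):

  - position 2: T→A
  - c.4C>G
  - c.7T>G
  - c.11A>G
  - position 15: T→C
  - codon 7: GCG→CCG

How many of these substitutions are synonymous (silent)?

1

Codon 1: ATG (Met) → AAG (Lys) — missense.
Codon 2: CCA (Pro) → GCA (Ala) — missense.
Codon 3: TGC (Cys) → GGC (Gly) — missense.
Codon 4: TAC (Tyr) → TGC (Cys) — missense.
Codon 5: TAT (Tyr) → TAC (Tyr) — synonymous.
Codon 7: GCG (Ala) → CCG (Pro) — missense.
Synonymous: 1 of 6.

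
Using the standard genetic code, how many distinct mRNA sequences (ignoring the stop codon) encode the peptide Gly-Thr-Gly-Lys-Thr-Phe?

1024

Gly: 4 codons.
Thr: 4 codons.
Gly: 4 codons.
Lys: 2 codons.
Thr: 4 codons.
Phe: 2 codons.
4 × 4 × 4 × 2 × 4 × 2 = 1024.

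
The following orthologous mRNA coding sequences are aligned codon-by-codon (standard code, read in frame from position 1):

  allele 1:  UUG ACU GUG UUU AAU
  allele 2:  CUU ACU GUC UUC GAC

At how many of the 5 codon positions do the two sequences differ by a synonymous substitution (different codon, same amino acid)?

3

Codon 1: UUG Leu / CUU Leu — synonymous.
Codon 2: ACU Thr / ACU Thr — identical.
Codon 3: GUG Val / GUC Val — synonymous.
Codon 4: UUU Phe / UUC Phe — synonymous.
Codon 5: AAU Asn / GAC Asp — nonsynonymous.
Synonymous differences: 3.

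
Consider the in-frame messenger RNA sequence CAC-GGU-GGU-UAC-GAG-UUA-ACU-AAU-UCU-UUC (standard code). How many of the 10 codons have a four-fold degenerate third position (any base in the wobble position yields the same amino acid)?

Codon 1 CAC (His): third position 2-fold.
Codon 2 GGU (Gly): third position 4-fold.
Codon 3 GGU (Gly): third position 4-fold.
Codon 4 UAC (Tyr): third position 2-fold.
Codon 5 GAG (Glu): third position 2-fold.
Codon 6 UUA (Leu): third position 2-fold.
Codon 7 ACU (Thr): third position 4-fold.
Codon 8 AAU (Asn): third position 2-fold.
Codon 9 UCU (Ser): third position 4-fold.
Codon 10 UUC (Phe): third position 2-fold.
Four-fold degenerate third positions: 4.

4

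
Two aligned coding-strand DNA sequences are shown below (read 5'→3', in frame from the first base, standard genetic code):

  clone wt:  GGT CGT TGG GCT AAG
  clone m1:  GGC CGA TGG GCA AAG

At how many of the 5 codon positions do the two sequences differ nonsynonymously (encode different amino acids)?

0

Codon 1: GGT Gly / GGC Gly — synonymous.
Codon 2: CGT Arg / CGA Arg — synonymous.
Codon 3: TGG Trp / TGG Trp — identical.
Codon 4: GCT Ala / GCA Ala — synonymous.
Codon 5: AAG Lys / AAG Lys — identical.
Nonsynonymous differences: 0.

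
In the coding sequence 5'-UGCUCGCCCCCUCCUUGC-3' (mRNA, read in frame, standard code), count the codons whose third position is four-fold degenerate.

4

Codon 1 UGC (Cys): third position 2-fold.
Codon 2 UCG (Ser): third position 4-fold.
Codon 3 CCC (Pro): third position 4-fold.
Codon 4 CCU (Pro): third position 4-fold.
Codon 5 CCU (Pro): third position 4-fold.
Codon 6 UGC (Cys): third position 2-fold.
Four-fold degenerate third positions: 4.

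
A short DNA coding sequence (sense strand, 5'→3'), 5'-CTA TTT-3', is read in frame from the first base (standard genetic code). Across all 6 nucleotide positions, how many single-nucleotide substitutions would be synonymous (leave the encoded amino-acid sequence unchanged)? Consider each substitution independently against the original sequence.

5

Codon 1 (CTA, Leu): 4 synonymous substitutions.
Codon 2 (TTT, Phe): 1 synonymous substitution.
Total: 4 + 1 = 5.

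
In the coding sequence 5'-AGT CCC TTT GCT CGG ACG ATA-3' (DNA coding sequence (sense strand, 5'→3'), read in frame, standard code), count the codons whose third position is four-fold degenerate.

Codon 1 AGT (Ser): third position 2-fold.
Codon 2 CCC (Pro): third position 4-fold.
Codon 3 TTT (Phe): third position 2-fold.
Codon 4 GCT (Ala): third position 4-fold.
Codon 5 CGG (Arg): third position 4-fold.
Codon 6 ACG (Thr): third position 4-fold.
Codon 7 ATA (Ile): third position 3-fold.
Four-fold degenerate third positions: 4.

4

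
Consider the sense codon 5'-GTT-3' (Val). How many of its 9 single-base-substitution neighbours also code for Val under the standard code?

3

Position 1: none → 0 synonymous.
Position 2: none → 0 synonymous.
Position 3: GTC, GTA, GTG → 3 synonymous.
Total: 0 + 0 + 3 = 3.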